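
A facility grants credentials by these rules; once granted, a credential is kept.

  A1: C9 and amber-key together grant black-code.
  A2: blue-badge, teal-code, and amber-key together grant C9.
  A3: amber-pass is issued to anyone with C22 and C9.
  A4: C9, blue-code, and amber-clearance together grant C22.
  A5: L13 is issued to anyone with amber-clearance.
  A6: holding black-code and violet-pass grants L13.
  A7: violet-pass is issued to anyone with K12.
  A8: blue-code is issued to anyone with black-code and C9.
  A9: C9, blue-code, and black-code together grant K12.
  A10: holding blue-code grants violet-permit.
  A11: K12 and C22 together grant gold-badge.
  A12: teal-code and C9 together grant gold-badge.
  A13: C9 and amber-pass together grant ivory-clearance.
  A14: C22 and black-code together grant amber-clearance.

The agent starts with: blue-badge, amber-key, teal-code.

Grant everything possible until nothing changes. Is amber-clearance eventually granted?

No

amber-clearance would need C22 and black-code (A14), but C22 is never granted.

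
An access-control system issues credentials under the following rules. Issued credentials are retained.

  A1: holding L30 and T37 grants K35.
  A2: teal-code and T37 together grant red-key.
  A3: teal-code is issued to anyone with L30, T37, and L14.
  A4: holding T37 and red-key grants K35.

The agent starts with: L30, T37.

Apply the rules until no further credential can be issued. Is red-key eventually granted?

No

red-key would need teal-code and T37 (A2), but teal-code is never granted.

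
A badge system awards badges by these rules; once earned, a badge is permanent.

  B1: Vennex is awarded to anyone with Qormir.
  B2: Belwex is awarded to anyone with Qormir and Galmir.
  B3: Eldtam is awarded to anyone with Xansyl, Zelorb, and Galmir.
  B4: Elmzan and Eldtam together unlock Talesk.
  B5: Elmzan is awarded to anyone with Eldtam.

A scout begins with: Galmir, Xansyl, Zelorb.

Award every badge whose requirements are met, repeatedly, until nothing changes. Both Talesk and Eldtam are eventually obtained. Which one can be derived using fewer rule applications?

Eldtam: With Xansyl, Zelorb, and Galmir, Eldtam is earned (B3). [1 rule application]
Talesk: With Xansyl, Zelorb, and Galmir, Eldtam is earned (B3). With Eldtam, Elmzan is earned (B5). With Elmzan and Eldtam, Talesk is earned (B4). [3 rule applications]
Eldtam needs fewer.

Eldtam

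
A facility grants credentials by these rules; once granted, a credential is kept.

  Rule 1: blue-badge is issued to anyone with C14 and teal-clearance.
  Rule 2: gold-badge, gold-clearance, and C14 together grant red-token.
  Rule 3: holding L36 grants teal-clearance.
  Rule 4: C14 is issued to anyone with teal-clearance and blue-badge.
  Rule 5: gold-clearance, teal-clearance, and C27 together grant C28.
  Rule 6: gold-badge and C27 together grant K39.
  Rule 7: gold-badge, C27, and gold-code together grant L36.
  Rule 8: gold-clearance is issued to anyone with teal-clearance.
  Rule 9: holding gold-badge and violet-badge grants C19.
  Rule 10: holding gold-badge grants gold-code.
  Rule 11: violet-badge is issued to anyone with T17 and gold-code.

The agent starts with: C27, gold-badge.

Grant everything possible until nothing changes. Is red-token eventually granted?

red-token would need gold-badge, gold-clearance, and C14 (Rule 2), but C14 is never granted.

No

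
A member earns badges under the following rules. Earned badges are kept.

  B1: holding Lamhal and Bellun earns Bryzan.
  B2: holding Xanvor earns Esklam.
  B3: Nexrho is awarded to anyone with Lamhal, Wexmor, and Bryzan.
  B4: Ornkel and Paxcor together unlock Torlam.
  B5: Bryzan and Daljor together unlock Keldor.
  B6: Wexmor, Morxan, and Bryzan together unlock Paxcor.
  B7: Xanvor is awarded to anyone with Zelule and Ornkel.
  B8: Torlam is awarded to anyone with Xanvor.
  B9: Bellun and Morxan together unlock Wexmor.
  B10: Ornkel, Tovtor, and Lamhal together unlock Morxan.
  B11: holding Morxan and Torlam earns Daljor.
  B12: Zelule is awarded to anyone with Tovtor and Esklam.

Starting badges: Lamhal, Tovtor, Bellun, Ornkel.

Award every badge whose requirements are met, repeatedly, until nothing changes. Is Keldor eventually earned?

With Lamhal and Bellun, Bryzan is earned (B1).
With Ornkel, Tovtor, and Lamhal, Morxan is earned (B10).
With Bellun and Morxan, Wexmor is earned (B9).
With Wexmor, Morxan, and Bryzan, Paxcor is earned (B6).
With Ornkel and Paxcor, Torlam is earned (B4).
With Morxan and Torlam, Daljor is earned (B11).
With Bryzan and Daljor, Keldor is earned (B5).

Yes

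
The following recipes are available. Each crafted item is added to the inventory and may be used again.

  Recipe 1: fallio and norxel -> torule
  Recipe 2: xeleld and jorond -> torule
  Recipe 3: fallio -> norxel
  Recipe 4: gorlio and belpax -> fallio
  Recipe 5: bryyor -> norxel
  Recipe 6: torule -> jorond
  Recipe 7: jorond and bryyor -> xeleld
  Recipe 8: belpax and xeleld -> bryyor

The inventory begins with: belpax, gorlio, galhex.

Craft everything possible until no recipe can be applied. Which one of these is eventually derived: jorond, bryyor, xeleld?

Using Recipe 4, gorlio and belpax make fallio.
Using Recipe 3, fallio makes norxel.
Using Recipe 1, fallio and norxel make torule.
torule -> jorond (Recipe 6).
xeleld would need jorond and bryyor (Recipe 7), but bryyor is never obtained. bryyor would need belpax and xeleld (Recipe 8), but xeleld is never obtained.

jorond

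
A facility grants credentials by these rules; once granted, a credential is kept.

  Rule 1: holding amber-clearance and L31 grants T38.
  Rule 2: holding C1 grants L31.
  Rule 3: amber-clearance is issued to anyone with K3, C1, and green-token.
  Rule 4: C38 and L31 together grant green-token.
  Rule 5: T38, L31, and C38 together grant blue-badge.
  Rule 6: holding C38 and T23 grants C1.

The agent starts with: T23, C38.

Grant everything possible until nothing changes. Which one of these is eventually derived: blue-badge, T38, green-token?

Holding C38 and T23 grants C1 (Rule 6).
Holding C1 grants L31 (Rule 2).
Holding C38 and L31 grants green-token (Rule 4).
blue-badge would need T38, L31, and C38 (Rule 5), but T38 is never granted. T38 would need amber-clearance and L31 (Rule 1), but amber-clearance is never granted.

green-token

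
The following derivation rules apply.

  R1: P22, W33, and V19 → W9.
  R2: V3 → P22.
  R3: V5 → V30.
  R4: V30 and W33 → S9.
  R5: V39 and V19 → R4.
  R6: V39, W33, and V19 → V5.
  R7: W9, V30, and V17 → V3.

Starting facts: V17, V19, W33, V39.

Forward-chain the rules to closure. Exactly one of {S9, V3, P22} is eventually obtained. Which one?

S9

V39, W33, and V19 hold, so V5 follows (R6).
V5 holds, so V30 follows (R3).
From V30 and W33, R4 gives S9.
P22 would need V3 (R2), but V3 is never established. V3 would need W9, V30, and V17 (R7), but W9 is never established.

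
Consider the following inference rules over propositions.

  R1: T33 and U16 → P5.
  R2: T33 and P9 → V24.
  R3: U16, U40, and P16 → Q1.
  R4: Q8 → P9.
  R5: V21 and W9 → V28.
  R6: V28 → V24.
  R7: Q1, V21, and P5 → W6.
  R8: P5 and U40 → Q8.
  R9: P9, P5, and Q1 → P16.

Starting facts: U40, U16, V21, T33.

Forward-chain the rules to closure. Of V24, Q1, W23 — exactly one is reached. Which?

T33 and U16 hold, so P5 follows (R1).
From P5 and U40, R8 gives Q8.
From Q8, R4 gives P9.
From T33 and P9, R2 gives V24.
No rule produces W23, and it is not given. Q1 would need U16, U40, and P16 (R3), but P16 is never established.

V24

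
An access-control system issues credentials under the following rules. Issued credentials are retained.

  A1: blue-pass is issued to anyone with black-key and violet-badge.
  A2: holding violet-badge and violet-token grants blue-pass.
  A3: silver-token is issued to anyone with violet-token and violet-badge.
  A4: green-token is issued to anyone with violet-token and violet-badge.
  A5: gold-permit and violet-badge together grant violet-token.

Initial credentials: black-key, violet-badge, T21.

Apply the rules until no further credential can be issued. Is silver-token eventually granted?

silver-token would need violet-token and violet-badge (A3), but violet-token is never granted.

No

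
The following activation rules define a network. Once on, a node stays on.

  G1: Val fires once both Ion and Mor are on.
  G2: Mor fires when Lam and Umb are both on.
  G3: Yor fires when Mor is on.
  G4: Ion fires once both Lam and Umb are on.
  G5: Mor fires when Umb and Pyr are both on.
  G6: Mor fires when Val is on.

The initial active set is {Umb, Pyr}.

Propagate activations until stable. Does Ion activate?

No

Ion would need Lam and Umb (G4), but Lam never turns on.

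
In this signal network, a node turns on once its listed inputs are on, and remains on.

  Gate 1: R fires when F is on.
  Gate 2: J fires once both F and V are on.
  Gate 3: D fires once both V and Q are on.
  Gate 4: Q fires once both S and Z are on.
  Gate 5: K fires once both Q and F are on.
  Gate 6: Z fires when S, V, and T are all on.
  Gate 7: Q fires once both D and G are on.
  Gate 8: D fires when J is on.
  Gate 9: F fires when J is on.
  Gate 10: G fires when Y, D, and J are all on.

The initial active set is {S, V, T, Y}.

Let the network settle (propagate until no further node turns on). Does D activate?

Yes

S, V, and T are on, so Z fires (Gate 6).
Gate 4: S and Z on → Q on.
Gate 3: V and Q on → D on.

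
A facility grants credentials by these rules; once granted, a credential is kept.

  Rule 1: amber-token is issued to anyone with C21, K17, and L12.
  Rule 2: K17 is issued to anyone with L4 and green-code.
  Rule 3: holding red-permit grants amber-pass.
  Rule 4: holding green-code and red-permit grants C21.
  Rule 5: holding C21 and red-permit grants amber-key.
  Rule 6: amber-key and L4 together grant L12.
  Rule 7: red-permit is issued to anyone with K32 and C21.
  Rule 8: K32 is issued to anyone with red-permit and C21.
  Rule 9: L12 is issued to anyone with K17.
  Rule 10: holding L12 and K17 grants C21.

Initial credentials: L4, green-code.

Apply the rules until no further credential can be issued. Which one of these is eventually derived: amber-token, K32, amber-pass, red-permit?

amber-token

Holding L4 and green-code grants K17 (Rule 2).
Holding K17 grants L12 (Rule 9).
Holding L12 and K17 grants C21 (Rule 10).
Holding C21, K17, and L12 grants amber-token (Rule 1).
amber-pass would need red-permit (Rule 3), but red-permit is never granted. red-permit would need K32 and C21 (Rule 7), but K32 is never granted. K32 would need red-permit and C21 (Rule 8), but red-permit is never granted.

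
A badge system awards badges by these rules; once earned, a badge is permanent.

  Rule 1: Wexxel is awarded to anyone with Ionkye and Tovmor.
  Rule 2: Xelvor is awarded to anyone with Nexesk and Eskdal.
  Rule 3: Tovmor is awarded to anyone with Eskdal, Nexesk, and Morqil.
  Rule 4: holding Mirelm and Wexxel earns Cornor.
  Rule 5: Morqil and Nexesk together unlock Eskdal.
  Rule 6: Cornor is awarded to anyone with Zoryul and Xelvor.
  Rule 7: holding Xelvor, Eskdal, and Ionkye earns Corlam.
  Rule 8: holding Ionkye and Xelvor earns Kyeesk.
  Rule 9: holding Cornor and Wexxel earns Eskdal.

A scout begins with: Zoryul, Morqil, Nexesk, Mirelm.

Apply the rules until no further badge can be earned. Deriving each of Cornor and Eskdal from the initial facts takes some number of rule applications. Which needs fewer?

Eskdal: With Morqil and Nexesk, Eskdal is earned (Rule 5). [1 rule application]
Cornor: With Morqil and Nexesk, Eskdal is earned (Rule 5). With Nexesk and Eskdal, Xelvor is earned (Rule 2). With Zoryul and Xelvor, Cornor is earned (Rule 6). [3 rule applications]
Eskdal needs fewer.

Eskdal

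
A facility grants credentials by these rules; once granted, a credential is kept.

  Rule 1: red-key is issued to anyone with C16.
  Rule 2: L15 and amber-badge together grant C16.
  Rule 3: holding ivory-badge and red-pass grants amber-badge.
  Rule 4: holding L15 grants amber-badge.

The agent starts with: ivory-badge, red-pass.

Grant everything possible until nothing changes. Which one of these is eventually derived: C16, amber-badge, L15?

Holding ivory-badge and red-pass grants amber-badge (Rule 3).
No rule produces L15, and it is not given. C16 would need L15 and amber-badge (Rule 2), but L15 is never granted.

amber-badge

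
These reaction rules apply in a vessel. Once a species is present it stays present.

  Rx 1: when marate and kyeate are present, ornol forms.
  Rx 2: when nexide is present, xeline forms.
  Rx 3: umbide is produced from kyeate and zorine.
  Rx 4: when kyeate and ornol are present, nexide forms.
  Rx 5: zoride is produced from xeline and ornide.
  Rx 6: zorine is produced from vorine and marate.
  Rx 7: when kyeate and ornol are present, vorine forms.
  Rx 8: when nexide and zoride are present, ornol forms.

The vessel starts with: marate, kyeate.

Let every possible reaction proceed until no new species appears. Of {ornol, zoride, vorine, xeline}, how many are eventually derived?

3

marate and kyeate present → ornol forms (Rx 1).
kyeate and ornol present → nexide forms (Rx 4).
kyeate and ornol present → vorine forms (Rx 7).
nexide present → xeline forms (Rx 2).
ornol: reached.
zoride would need xeline and ornide (Rx 5), but ornide never forms.
vorine: reached.
xeline: reached.
Reached: ornol, vorine, and xeline — 3 of the 4.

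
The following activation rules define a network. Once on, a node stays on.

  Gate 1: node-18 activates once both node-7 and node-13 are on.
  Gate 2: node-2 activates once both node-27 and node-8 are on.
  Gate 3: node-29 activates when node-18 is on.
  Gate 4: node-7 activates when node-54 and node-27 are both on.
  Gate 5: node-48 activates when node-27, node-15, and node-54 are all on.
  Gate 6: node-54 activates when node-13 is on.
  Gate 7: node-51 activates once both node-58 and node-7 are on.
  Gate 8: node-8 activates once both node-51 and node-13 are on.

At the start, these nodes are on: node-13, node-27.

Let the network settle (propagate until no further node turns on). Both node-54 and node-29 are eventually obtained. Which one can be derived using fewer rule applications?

node-54

node-54: node-13 is on, so node-54 activates (Gate 6). [1 rule application]
node-29: Gate 6: node-13 on → node-54 on. Gate 4: node-54 and node-27 on → node-7 on. node-7 and node-13 are on, so node-18 activates (Gate 1). node-18 is on, so node-29 activates (Gate 3). [4 rule applications]
node-54 needs fewer.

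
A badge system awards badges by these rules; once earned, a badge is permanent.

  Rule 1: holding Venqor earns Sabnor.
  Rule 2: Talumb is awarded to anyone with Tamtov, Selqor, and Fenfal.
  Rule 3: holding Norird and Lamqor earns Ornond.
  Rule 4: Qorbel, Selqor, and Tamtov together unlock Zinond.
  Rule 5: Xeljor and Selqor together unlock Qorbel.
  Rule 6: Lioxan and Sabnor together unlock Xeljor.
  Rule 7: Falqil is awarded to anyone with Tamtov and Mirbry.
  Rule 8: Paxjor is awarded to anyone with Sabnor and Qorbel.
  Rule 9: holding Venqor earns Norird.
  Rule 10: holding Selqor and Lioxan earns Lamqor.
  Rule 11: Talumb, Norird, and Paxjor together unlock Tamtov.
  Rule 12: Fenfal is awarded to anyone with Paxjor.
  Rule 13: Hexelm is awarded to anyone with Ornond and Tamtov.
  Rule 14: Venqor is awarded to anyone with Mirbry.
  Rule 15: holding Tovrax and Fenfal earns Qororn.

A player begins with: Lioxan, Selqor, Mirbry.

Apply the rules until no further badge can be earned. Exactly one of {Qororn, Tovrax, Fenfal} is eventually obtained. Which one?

With Mirbry, Venqor is earned (Rule 14).
With Venqor, Sabnor is earned (Rule 1).
With Lioxan and Sabnor, Xeljor is earned (Rule 6).
With Xeljor and Selqor, Qorbel is earned (Rule 5).
With Sabnor and Qorbel, Paxjor is earned (Rule 8).
With Paxjor, Fenfal is earned (Rule 12).
No rule produces Tovrax, and it is not given. Qororn would need Tovrax and Fenfal (Rule 15), but Tovrax is never earned.

Fenfal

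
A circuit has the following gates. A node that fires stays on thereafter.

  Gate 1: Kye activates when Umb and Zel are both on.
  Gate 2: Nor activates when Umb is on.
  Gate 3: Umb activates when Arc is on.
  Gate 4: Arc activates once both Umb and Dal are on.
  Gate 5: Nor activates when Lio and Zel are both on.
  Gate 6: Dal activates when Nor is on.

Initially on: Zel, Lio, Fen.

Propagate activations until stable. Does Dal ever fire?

Yes

Lio and Zel are on, so Nor activates (Gate 5).
Nor is on, so Dal activates (Gate 6).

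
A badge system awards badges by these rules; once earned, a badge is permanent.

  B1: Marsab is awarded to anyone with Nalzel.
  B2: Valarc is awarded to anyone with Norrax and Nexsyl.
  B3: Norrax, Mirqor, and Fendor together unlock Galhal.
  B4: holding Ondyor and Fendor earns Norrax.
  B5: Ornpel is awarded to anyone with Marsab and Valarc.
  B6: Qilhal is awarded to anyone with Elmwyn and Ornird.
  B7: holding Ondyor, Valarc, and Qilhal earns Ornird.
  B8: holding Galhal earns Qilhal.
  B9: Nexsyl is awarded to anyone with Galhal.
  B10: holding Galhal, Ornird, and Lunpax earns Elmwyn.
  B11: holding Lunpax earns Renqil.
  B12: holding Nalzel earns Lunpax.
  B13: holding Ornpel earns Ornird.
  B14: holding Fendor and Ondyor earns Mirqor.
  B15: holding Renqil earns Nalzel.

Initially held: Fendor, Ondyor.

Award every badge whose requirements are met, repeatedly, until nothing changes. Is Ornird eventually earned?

Yes

With Ondyor and Fendor, Norrax is earned (B4).
With Fendor and Ondyor, Mirqor is earned (B14).
With Norrax, Mirqor, and Fendor, Galhal is earned (B3).
With Galhal, Nexsyl is earned (B9).
With Galhal, Qilhal is earned (B8).
With Norrax and Nexsyl, Valarc is earned (B2).
With Ondyor, Valarc, and Qilhal, Ornird is earned (B7).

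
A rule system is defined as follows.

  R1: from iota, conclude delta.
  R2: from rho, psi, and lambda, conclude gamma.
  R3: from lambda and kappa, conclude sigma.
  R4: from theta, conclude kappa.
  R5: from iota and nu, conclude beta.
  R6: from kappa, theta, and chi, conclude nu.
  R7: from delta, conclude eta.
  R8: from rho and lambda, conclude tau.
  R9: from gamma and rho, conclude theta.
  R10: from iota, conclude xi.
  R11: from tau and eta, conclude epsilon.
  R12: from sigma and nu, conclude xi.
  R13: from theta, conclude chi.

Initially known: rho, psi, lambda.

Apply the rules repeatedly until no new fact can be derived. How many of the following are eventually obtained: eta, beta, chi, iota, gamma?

2

rho, psi, and lambda hold, so gamma follows (R2).
From gamma and rho, R9 gives theta.
theta holds, so chi follows (R13).
eta would need delta (R7), but delta is never established.
beta would need iota and nu (R5), but iota is never established.
chi: reached.
No rule produces iota, and it is not given.
gamma: reached.
Reached: chi and gamma — 2 of the 5.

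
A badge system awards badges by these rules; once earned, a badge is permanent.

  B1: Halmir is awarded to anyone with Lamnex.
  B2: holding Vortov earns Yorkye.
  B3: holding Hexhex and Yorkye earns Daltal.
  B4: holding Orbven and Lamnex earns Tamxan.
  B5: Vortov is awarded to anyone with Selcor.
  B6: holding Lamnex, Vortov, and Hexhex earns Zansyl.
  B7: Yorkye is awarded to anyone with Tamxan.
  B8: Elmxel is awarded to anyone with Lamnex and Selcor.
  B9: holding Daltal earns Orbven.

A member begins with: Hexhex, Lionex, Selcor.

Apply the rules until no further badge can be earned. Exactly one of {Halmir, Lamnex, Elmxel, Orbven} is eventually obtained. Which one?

Orbven

With Selcor, Vortov is earned (B5).
With Vortov, Yorkye is earned (B2).
With Hexhex and Yorkye, Daltal is earned (B3).
With Daltal, Orbven is earned (B9).
Elmxel would need Lamnex and Selcor (B8), but Lamnex is never earned. Halmir would need Lamnex (B1), but Lamnex is never earned. No rule produces Lamnex, and it is not given.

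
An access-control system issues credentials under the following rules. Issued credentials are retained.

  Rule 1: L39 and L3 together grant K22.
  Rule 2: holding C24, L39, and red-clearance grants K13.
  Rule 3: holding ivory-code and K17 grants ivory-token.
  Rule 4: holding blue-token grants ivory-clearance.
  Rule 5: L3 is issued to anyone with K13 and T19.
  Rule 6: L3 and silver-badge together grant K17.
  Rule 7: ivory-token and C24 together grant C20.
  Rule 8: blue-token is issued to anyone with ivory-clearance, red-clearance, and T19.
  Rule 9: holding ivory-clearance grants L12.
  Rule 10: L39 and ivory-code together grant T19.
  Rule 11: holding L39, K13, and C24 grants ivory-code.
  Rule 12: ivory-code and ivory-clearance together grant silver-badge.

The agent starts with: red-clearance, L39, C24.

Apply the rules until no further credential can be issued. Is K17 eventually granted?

No

K17 would need L3 and silver-badge (Rule 6), but silver-badge is never granted.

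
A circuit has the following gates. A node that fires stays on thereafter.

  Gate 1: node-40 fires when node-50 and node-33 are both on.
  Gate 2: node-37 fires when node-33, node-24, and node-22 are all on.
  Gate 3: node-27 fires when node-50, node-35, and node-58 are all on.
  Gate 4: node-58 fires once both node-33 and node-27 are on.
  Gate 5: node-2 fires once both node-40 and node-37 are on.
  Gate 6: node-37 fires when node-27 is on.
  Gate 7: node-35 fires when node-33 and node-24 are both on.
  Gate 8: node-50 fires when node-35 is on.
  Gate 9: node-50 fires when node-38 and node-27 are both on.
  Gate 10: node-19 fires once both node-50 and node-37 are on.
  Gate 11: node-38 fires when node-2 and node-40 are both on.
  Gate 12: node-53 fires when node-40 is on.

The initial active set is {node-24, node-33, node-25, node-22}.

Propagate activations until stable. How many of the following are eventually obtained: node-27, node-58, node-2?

node-33, node-24, and node-22 are on, so node-37 fires (Gate 2).
Gate 7: node-33 and node-24 on → node-35 on.
Gate 8: node-35 on → node-50 on.
node-50 and node-33 are on, so node-40 fires (Gate 1).
Gate 5: node-40 and node-37 on → node-2 on.
node-27 would need node-50, node-35, and node-58 (Gate 3), but node-58 never turns on.
node-58 would need node-33 and node-27 (Gate 4), but node-27 never turns on.
node-2: reached.
Reached: node-2 — 1 of the 3.

1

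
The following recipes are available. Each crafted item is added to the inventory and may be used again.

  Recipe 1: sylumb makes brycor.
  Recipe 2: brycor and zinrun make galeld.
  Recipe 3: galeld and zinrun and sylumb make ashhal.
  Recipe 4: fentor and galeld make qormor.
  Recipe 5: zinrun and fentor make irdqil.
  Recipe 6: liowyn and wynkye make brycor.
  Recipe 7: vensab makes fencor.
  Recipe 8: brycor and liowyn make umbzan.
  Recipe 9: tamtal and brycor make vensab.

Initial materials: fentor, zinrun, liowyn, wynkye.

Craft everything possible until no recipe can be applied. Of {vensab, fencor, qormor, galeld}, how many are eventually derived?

Using Recipe 6, liowyn and wynkye make brycor.
brycor and zinrun → galeld (Recipe 2).
Using Recipe 4, fentor and galeld make qormor.
vensab would need tamtal and brycor (Recipe 9), but tamtal is never obtained.
fencor would need vensab (Recipe 7), but vensab is never obtained.
qormor: reached.
galeld: reached.
Reached: qormor and galeld — 2 of the 4.

2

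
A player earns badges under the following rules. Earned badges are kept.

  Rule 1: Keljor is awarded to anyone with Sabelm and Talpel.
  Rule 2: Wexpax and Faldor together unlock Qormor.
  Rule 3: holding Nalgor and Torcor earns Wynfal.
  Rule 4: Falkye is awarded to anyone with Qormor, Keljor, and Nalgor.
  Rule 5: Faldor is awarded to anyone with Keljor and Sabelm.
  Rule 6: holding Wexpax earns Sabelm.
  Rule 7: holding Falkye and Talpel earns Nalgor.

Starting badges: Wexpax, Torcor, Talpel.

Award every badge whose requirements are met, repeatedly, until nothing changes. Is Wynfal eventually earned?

Wynfal would need Nalgor and Torcor (Rule 3), but Nalgor is never earned.

No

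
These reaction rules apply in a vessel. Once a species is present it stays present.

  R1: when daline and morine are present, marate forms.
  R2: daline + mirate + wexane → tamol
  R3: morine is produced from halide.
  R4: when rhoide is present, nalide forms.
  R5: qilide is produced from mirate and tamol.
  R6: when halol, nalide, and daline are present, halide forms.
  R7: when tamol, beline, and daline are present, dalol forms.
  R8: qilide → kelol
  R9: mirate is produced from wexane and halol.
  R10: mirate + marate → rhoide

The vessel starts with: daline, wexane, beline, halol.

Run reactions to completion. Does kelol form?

Yes

wexane and halol present → mirate forms (R9).
daline, mirate, and wexane present → tamol forms (R2).
mirate and tamol present → qilide forms (R5).
qilide present → kelol forms (R8).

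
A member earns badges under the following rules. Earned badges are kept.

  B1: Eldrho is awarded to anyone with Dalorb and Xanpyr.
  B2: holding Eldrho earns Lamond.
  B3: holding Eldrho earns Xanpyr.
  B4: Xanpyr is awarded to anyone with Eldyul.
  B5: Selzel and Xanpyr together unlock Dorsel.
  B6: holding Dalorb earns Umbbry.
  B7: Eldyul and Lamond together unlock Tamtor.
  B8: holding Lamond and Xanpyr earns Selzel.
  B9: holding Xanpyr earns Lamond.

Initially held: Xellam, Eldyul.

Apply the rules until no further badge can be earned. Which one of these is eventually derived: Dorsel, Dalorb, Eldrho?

With Eldyul, Xanpyr is earned (B4).
With Xanpyr, Lamond is earned (B9).
With Lamond and Xanpyr, Selzel is earned (B8).
With Selzel and Xanpyr, Dorsel is earned (B5).
Eldrho would need Dalorb and Xanpyr (B1), but Dalorb is never earned. No rule produces Dalorb, and it is not given.

Dorsel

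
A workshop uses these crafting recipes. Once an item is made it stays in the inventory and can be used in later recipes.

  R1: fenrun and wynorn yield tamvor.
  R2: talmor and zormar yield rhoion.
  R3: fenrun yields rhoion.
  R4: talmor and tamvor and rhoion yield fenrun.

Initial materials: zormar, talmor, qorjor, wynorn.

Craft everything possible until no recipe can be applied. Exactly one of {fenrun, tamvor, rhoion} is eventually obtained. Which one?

talmor and zormar → rhoion (R2).
tamvor would need fenrun and wynorn (R1), but fenrun is never obtained. fenrun would need talmor, tamvor, and rhoion (R4), but tamvor is never obtained.

rhoion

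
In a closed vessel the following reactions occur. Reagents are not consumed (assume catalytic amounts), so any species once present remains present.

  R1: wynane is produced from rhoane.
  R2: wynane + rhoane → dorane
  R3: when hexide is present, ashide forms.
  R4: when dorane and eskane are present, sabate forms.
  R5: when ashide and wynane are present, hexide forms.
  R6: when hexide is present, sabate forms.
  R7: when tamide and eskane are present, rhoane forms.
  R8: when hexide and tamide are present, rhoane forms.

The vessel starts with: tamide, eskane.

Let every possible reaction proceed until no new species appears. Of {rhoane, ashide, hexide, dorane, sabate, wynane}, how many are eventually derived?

4

tamide and eskane present → rhoane forms (R7).
rhoane present → wynane forms (R1).
wynane and rhoane present → dorane forms (R2).
dorane and eskane present → sabate forms (R4).
rhoane: reached.
ashide would need hexide (R3), but hexide never forms.
hexide would need ashide and wynane (R5), but ashide never forms.
dorane: reached.
sabate: reached.
wynane: reached.
Reached: rhoane, dorane, sabate, and wynane — 4 of the 6.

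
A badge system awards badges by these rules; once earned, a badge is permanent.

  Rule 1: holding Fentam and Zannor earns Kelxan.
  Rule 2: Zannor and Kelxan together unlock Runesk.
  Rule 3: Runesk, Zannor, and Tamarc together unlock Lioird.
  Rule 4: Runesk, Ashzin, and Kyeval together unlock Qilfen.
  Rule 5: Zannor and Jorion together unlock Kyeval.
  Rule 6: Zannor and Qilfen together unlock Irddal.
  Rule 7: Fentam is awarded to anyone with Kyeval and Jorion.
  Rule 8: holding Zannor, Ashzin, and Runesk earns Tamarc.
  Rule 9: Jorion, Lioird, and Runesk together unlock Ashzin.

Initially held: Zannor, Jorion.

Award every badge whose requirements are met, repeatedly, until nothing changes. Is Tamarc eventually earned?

Tamarc would need Zannor, Ashzin, and Runesk (Rule 8), but Ashzin is never earned.

No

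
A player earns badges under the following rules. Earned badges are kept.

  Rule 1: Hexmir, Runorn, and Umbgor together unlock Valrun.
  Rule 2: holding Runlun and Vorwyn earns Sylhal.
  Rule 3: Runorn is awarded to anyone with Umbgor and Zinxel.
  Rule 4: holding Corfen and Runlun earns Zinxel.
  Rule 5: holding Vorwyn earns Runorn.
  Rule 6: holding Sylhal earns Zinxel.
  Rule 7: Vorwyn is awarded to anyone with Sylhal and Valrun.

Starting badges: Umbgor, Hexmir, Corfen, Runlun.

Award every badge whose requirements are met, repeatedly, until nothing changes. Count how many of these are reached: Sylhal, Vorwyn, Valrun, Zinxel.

2

With Corfen and Runlun, Zinxel is earned (Rule 4).
With Umbgor and Zinxel, Runorn is earned (Rule 3).
With Hexmir, Runorn, and Umbgor, Valrun is earned (Rule 1).
Sylhal would need Runlun and Vorwyn (Rule 2), but Vorwyn is never earned.
Vorwyn would need Sylhal and Valrun (Rule 7), but Sylhal is never earned.
Valrun: reached.
Zinxel: reached.
Reached: Valrun and Zinxel — 2 of the 4.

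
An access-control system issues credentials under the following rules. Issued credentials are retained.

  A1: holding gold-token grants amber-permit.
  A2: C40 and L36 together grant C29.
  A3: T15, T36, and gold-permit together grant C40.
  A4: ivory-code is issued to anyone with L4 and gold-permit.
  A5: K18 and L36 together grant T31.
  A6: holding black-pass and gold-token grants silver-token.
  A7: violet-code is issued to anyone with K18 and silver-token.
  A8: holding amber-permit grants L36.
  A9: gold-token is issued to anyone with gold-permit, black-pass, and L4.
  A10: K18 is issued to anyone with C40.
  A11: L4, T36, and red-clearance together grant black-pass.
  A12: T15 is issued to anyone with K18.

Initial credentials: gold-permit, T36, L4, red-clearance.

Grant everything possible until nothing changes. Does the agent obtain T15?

No

T15 would need K18 (A12), but K18 is never granted.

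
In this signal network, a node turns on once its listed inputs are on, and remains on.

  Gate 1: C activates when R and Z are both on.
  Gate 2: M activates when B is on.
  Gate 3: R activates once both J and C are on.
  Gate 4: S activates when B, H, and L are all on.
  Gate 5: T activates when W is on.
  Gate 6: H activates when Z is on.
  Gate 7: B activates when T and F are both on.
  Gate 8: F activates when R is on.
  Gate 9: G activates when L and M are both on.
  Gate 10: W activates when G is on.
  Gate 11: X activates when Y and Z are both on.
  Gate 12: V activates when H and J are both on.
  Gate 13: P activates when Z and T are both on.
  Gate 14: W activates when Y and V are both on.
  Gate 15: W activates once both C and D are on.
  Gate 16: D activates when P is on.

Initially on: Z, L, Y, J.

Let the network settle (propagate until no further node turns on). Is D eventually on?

Yes

Z is on, so H activates (Gate 6).
Gate 12: H and J on → V on.
Gate 14: Y and V on → W on.
Gate 5: W on → T on.
Gate 13: Z and T on → P on.
Gate 16: P on → D on.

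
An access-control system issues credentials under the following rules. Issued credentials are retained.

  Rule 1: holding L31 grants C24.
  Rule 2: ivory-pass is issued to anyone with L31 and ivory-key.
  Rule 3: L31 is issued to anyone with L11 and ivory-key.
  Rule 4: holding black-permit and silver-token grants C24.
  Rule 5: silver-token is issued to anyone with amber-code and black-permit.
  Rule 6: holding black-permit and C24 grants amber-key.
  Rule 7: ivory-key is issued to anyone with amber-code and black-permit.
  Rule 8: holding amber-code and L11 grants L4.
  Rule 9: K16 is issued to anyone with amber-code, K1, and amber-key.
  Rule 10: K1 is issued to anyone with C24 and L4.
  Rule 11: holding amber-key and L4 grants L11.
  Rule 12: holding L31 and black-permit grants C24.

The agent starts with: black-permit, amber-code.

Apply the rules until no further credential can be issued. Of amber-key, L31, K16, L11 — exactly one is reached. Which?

amber-key

Holding amber-code and black-permit grants silver-token (Rule 5).
Holding black-permit and silver-token grants C24 (Rule 4).
Holding black-permit and C24 grants amber-key (Rule 6).
L31 would need L11 and ivory-key (Rule 3), but L11 is never granted. L11 would need amber-key and L4 (Rule 11), but L4 is never granted. K16 would need amber-code, K1, and amber-key (Rule 9), but K1 is never granted.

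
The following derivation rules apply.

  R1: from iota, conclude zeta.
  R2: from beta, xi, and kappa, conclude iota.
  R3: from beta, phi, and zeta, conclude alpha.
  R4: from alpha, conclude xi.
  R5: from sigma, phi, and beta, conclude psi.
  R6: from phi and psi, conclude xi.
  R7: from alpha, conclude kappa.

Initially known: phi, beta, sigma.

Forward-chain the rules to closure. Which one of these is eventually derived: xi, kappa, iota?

From sigma, phi, and beta, R5 gives psi.
phi and psi hold, so xi follows (R6).
kappa would need alpha (R7), but alpha is never established. iota would need beta, xi, and kappa (R2), but kappa is never established.

xi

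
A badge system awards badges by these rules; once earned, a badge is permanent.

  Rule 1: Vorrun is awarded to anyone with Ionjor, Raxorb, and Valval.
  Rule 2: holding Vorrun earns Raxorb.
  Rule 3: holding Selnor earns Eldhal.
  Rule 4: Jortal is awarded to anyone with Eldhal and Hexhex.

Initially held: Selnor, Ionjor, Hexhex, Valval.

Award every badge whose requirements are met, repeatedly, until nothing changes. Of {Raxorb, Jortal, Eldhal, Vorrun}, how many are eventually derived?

With Selnor, Eldhal is earned (Rule 3).
With Eldhal and Hexhex, Jortal is earned (Rule 4).
Raxorb would need Vorrun (Rule 2), but Vorrun is never earned.
Jortal: reached.
Eldhal: reached.
Vorrun would need Ionjor, Raxorb, and Valval (Rule 1), but Raxorb is never earned.
Reached: Jortal and Eldhal — 2 of the 4.

2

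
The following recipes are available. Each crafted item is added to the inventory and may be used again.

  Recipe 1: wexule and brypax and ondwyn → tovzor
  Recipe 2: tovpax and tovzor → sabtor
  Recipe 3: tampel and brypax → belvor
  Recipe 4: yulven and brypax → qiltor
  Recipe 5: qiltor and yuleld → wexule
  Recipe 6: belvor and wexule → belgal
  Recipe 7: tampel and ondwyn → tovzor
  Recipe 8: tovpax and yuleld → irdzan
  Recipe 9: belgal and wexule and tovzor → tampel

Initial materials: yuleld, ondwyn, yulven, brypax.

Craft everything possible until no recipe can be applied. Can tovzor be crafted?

Yes

yulven and brypax → qiltor (Recipe 4).
qiltor and yuleld → wexule (Recipe 5).
wexule and brypax and ondwyn → tovzor (Recipe 1).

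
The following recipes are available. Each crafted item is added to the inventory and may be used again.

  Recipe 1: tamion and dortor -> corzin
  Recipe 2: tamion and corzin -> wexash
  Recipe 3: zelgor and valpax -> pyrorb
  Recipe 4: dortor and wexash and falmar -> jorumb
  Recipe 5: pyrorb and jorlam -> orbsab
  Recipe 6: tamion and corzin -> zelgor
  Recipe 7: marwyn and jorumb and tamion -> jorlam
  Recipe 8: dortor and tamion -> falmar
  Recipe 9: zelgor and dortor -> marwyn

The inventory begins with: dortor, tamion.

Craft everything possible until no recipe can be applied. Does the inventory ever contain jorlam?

Yes

tamion and dortor -> corzin (Recipe 1).
Using Recipe 8, dortor and tamion make falmar.
Using Recipe 6, tamion and corzin make zelgor.
tamion and corzin -> wexash (Recipe 2).
dortor and wexash and falmar -> jorumb (Recipe 4).
zelgor and dortor -> marwyn (Recipe 9).
Using Recipe 7, marwyn, jorumb, and tamion make jorlam.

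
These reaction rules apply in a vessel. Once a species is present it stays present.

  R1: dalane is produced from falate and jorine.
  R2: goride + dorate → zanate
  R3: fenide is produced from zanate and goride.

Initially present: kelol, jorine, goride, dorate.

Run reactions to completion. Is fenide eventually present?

Yes

goride and dorate present → zanate forms (R2).
zanate and goride present → fenide forms (R3).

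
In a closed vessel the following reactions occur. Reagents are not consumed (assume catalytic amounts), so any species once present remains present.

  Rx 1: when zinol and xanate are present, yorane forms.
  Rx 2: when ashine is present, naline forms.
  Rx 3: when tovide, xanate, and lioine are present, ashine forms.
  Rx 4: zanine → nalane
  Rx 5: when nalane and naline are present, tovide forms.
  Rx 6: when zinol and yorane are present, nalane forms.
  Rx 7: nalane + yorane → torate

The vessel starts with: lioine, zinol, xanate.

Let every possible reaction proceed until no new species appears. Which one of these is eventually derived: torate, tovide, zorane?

torate

zinol and xanate present → yorane forms (Rx 1).
zinol and yorane present → nalane forms (Rx 6).
nalane and yorane present → torate forms (Rx 7).
No rule produces zorane, and it is not given. tovide would need nalane and naline (Rx 5), but naline never forms.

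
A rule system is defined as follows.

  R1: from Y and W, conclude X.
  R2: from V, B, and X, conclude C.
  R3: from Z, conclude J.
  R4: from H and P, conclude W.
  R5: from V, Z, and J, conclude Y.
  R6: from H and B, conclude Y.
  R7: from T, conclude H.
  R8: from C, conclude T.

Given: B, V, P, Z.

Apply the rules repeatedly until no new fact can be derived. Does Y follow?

Yes

From Z, R3 gives J.
From V, Z, and J, R5 gives Y.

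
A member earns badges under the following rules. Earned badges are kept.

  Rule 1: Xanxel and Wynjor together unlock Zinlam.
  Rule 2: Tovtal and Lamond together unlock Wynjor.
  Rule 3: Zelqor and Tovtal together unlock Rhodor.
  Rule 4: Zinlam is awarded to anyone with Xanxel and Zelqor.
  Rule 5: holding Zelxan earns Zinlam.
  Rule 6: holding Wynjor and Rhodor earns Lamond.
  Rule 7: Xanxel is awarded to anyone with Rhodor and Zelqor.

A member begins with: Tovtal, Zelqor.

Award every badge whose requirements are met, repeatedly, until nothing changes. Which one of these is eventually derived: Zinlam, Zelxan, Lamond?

Zinlam

With Zelqor and Tovtal, Rhodor is earned (Rule 3).
With Rhodor and Zelqor, Xanxel is earned (Rule 7).
With Xanxel and Zelqor, Zinlam is earned (Rule 4).
Lamond would need Wynjor and Rhodor (Rule 6), but Wynjor is never earned. No rule produces Zelxan, and it is not given.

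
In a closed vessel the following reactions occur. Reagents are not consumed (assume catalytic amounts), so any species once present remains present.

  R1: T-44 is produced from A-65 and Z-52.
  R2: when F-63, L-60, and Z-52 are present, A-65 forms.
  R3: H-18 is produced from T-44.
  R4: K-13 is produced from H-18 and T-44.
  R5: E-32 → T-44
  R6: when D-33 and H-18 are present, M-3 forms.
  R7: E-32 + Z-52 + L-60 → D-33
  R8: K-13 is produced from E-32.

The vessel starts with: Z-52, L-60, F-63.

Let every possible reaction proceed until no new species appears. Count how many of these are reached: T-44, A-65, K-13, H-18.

F-63, L-60, and Z-52 present → A-65 forms (R2).
A-65 and Z-52 present → T-44 forms (R1).
T-44 present → H-18 forms (R3).
H-18 and T-44 present → K-13 forms (R4).
T-44: reached.
A-65: reached.
K-13: reached.
H-18: reached.
All 4 are reached.

4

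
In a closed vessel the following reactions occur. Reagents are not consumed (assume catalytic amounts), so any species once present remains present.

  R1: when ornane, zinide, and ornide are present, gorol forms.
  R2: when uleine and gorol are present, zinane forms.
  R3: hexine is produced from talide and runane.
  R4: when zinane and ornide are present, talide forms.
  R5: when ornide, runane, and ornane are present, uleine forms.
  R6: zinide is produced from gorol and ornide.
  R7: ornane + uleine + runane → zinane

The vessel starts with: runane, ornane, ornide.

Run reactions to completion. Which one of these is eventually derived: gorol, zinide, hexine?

ornide, runane, and ornane present → uleine forms (R5).
ornane, uleine, and runane present → zinane forms (R7).
zinane and ornide present → talide forms (R4).
talide and runane present → hexine forms (R3).
gorol would need ornane, zinide, and ornide (R1), but zinide never forms. zinide would need gorol and ornide (R6), but gorol never forms.

hexine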